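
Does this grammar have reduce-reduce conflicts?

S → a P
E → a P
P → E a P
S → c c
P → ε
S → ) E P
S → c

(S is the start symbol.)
Augment with S' → S and build the canonical LR(0) collection (I0 = CLOSURE({[S' → . S]}), then GOTO on every symbol after a dot until no new states appear). It has 14 states:
  I0: { [S → . ) E P], [S → . a P], [S → . c c], [S → . c], [S' → . S] }  — shift
  I1: { [E → . a P], [S → ) . E P] }  — shift
  I2: { [S' → S .] }  — accept
  I3: { [E → . a P], [P → . E a P], [P → .], [S → a . P] }  — shift, reduce
  I4: { [S → c . c], [S → c .] }  — shift, reduce
  I5: { [S → c c .] }  — reduce
  I6: { [P → E . a P] }  — shift
  I7: { [S → a P .] }  — reduce
  I8: { [E → . a P], [E → a . P], [P → . E a P], [P → .] }  — shift, reduce
  I9: { [E → a P .] }  — reduce
  I10: { [E → . a P], [P → . E a P], [P → .], [P → E a . P] }  — shift, reduce
  I11: { [P → E a P .] }  — reduce
  I12: { [E → . a P], [P → . E a P], [P → .], [S → ) E . P] }  — shift, reduce
  I13: { [S → ) E P .] }  — reduce

No state contains more than one complete item.

Answer: No reduce-reduce conflicts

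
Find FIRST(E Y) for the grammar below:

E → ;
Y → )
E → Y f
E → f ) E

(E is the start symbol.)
FIRST sets of the non-terminals involved (from the grammar, by fixed-point iteration):
  FIRST(E) = { ')', ';', 'f' }

To compute FIRST(E Y), process the symbols left to right:
Symbol E is a non-terminal. Add FIRST(E) \ {ε} = { ')', ';', 'f' }
E is not nullable (ε ∉ FIRST(E)), so stop here.
FIRST(E Y) = { ')', ';', 'f' }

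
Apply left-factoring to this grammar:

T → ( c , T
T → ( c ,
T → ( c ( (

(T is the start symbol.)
T → ( c T'
T' → , T''
T'' → T
T'' → ε
T' → ( (

Left-factoring transforms A → αβ₁ | αβ₂ into A → αA' and A' → β₁ | β₂
(α is the longest common prefix among the alternatives). Repeat until
no nonterminal has two alternatives with a common prefix.

Round 1: T has alternatives sharing prefix '( c'. Introduce T': T → ( c T'
  Add: T' → , T
  Add: T' → ,
  Add: T' → ( (

Round 2: T' has alternatives sharing prefix ','. Introduce T'': T' → , T''
  Add: T'' → T
  Add: T'' → ε

No remaining common prefixes — done.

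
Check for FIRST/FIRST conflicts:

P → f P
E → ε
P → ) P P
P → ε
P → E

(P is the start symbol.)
Yes. P → ε / P → E on { ε }

FIRST sets of the non-terminals at (or reachable through a nullable prefix from) the front of some alternative:
  FIRST(E) = { ε }

Productions for P:
  P → f P: FIRST = { 'f' }
  P → ) P P: FIRST = { ')' }
  P → ε: FIRST = { ε }
  P → E: FIRST = { ε }
E has only one production, so no FIRST/FIRST conflict is possible there.

Conflict for P: P → ε and P → E
  Overlap: { ε }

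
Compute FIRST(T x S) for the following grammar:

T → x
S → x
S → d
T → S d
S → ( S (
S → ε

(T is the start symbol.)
{ '(', 'd', 'x' }

FIRST sets of the non-terminals involved (from the grammar, by fixed-point iteration):
  FIRST(T) = { '(', 'd', 'x' }

To compute FIRST(T x S), process the symbols left to right:
Symbol T is a non-terminal. Add FIRST(T) \ {ε} = { '(', 'd', 'x' }
T is not nullable (ε ∉ FIRST(T)), so stop here.
FIRST(T x S) = { '(', 'd', 'x' }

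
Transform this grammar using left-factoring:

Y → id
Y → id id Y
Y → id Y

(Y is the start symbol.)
Left-factoring transforms A → αβ₁ | αβ₂ into A → αA' and A' → β₁ | β₂
(α is the longest common prefix among the alternatives). Repeat until
no nonterminal has two alternatives with a common prefix.

Round 1: Y has alternatives sharing prefix 'id'. Introduce Y': Y → id Y'
  Add: Y' → ε
  Add: Y' → id Y
  Add: Y' → Y

No remaining common prefixes — done.

Resulting grammar:
Y → id Y'
Y' → ε
Y' → id Y
Y' → Y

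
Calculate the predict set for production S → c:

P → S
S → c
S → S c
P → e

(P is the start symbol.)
{ 'c' }

PREDICT(S → c) = (FIRST(RHS) \ {ε}) ∪ (FOLLOW(S) if ε ∈ FIRST(RHS), i.e. RHS ⇒* ε)
FIRST(c) = { 'c' }
ε ∉ FIRST(c), so FOLLOW(S) is not added.
PREDICT(S → c) = { 'c' }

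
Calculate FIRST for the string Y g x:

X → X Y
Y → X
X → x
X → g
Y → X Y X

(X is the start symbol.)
{ 'g', 'x' }

FIRST sets of the non-terminals involved (from the grammar, by fixed-point iteration):
  FIRST(Y) = { 'g', 'x' }

To compute FIRST(Y g x), process the symbols left to right:
Symbol Y is a non-terminal. Add FIRST(Y) \ {ε} = { 'g', 'x' }
Y is not nullable (ε ∉ FIRST(Y)), so stop here.
FIRST(Y g x) = { 'g', 'x' }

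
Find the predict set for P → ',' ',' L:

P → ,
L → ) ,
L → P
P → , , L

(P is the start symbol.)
PREDICT(P → ',' ',' L) = (FIRST(RHS) \ {ε}) ∪ (FOLLOW(P) if ε ∈ FIRST(RHS), i.e. RHS ⇒* ε)
FIRST(',' ',' L) = { ',' }
ε ∉ FIRST(',' ',' L), so FOLLOW(P) is not added.
PREDICT(P → ',' ',' L) = { ',' }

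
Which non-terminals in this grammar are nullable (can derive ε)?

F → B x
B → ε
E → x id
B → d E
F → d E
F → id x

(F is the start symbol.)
ε-productions: B → ε
So B is immediately nullable.
No further non-terminal can be added: every production for the remaining non-terminals contains a terminal or a non-nullable non-terminal.
Nullable = { 'B' }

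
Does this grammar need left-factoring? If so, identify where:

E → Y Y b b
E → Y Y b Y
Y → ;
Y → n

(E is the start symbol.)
Left-factoring is needed when two productions for the same non-terminal
share a common prefix on the right-hand side.

Productions for E:
  E → Y Y b b
  E → Y Y b Y
Productions for Y:
  Y → ;
  Y → n

Found common prefix 'Y Y b' in productions for E

Answer: Yes, E has productions with common prefix 'Y Y b'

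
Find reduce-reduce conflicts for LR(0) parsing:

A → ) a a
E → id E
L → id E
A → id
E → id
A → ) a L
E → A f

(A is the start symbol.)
A reduce-reduce conflict occurs when an LR(0) state has two complete items [A → α .] and [B → β .] — both call for a reduction, and with no lookahead the parser cannot choose between them.

Augment with A' → A and build the canonical LR(0) collection (I0 = CLOSURE({[A' → . A]}), then GOTO on every symbol after a dot until no new states appear). It has 13 states:
  I0: { [A → . ) a L], [A → . ) a a], [A → . id], [A' → . A] }  — shift
  I1: { [A → ) . a L], [A → ) . a a] }  — shift
  I2: { [A' → A .] }  — accept
  I3: { [A → id .] }  — reduce
  I4: { [A → ) a . L], [A → ) a . a], [L → . id E] }  — shift
  I5: { [A → ) a L .] }  — reduce
  I6: { [A → ) a a .] }  — reduce
  I7: { [A → . ) a L], [A → . ) a a], [A → . id], [E → . A f], [E → . id E], [E → . id], [L → id . E] }  — shift
  I8: { [E → A . f] }  — shift
  I9: { [L → id E .] }  — reduce
  I10: { [A → . ) a L], [A → . ) a a], [A → . id], [A → id .], [E → . A f], [E → . id E], [E → . id], [E → id . E], [E → id .] }  — shift, 2 reduces
  I11: { [E → id E .] }  — reduce
  I12: { [E → A f .] }  — reduce

I10 contains complete items [A → id .], [E → id .] — reduce-reduce conflict.

Answer: Yes — I10: [A → id .] vs [E → id .]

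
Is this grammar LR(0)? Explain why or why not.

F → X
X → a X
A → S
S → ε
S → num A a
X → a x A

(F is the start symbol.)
No. Shift-reduce conflict between [S → .] and [S → . num A a]

A grammar is LR(0) if no state in the canonical LR(0) collection has:
  - both a shift item (dot before a terminal) and a complete item (shift-reduce conflict), or
  - two or more complete items (reduce-reduce conflict; the accept item [F' → F .] counts as a complete item here).

Augment with F' → F and build the canonical LR(0) collection (I0 = CLOSURE({[F' → . F]}), then GOTO on every symbol after a dot until no new states appear). It has 11 states:
  I0: { [F → . X], [F' → . F], [X → . a X], [X → . a x A] }  — shift
  I1: { [F' → F .] }  — accept
  I2: { [F → X .] }  — reduce
  I3: { [X → . a X], [X → . a x A], [X → a . X], [X → a . x A] }  — shift
  I4: { [X → a X .] }  — reduce
  I5: { [A → . S], [S → . num A a], [S → .], [X → a x . A] }  — shift, reduce
  I6: { [X → a x A .] }  — reduce
  I7: { [A → S .] }  — reduce
  I8: { [A → . S], [S → . num A a], [S → .], [S → num . A a] }  — shift, reduce
  I9: { [S → num A . a] }  — shift
  I10: { [S → num A a .] }  — reduce

Conflict in state I5:
  Shift-reduce conflict between [S → .] and [S → . num A a]
So the grammar is NOT LR(0).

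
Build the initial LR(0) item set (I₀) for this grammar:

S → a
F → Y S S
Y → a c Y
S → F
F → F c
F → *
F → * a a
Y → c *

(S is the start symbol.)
First, augment the grammar with S' → S
I₀ = CLOSURE({ [S' → . S] }):
  [S' → . S] has the dot before S: add [S → . a], [S → . F]
  [S → . F] has the dot before F: add [F → . Y S S], [F → . F c], [F → . *], [F → . * a a]
  [F → . Y S S] has the dot before Y: add [Y → . a c Y], [Y → . c *]
No further items can be added.

I₀ = { [F → . * a a], [F → . *], [F → . F c], [F → . Y S S], [S → . F], [S → . a], [S' → . S], [Y → . a c Y], [Y → . c *] }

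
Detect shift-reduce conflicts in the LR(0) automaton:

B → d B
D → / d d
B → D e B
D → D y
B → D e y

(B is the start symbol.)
No shift-reduce conflicts

Augment with B' → B and build the canonical LR(0) collection (I0 = CLOSURE({[B' → . B]}), then GOTO on every symbol after a dot until no new states appear). It has 12 states:
  I0: { [B → . D e B], [B → . D e y], [B → . d B], [B' → . B], [D → . / d d], [D → . D y] }  — shift
  I1: { [D → / . d d] }  — shift
  I2: { [B' → B .] }  — accept
  I3: { [B → D . e B], [B → D . e y], [D → D . y] }  — shift
  I4: { [B → . D e B], [B → . D e y], [B → . d B], [B → d . B], [D → . / d d], [D → . D y] }  — shift
  I5: { [B → d B .] }  — reduce
  I6: { [B → . D e B], [B → . D e y], [B → . d B], [B → D e . B], [B → D e . y], [D → . / d d], [D → . D y] }  — shift
  I7: { [D → D y .] }  — reduce
  I8: { [B → D e B .] }  — reduce
  I9: { [B → D e y .] }  — reduce
  I10: { [D → / d . d] }  — shift
  I11: { [D → / d d .] }  — reduce

No state contains both a complete item and a shift item.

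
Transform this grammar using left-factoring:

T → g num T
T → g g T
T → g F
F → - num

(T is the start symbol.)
T → g T'
T' → num T
T' → g T
T' → F
F → - num

Left-factoring transforms A → αβ₁ | αβ₂ into A → αA' and A' → β₁ | β₂
(α is the longest common prefix among the alternatives). Repeat until
no nonterminal has two alternatives with a common prefix.

Round 1: T has alternatives sharing prefix 'g'. Introduce T': T → g T'
  Add: T' → num T
  Add: T' → g T
  Add: T' → F

No remaining common prefixes — done.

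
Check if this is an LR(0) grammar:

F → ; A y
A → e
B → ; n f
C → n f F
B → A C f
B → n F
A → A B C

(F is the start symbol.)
Augment with F' → F and build the canonical LR(0) collection (I0 = CLOSURE({[F' → . F]}), then GOTO on every symbol after a dot until no new states appear). It has 20 states:
  I0: { [F → . ; A y], [F' → . F] }  — shift
  I1: { [A → . A B C], [A → . e], [F → ; . A y] }  — shift
  I2: { [F' → F .] }  — accept
  I3: { [A → . A B C], [A → . e], [A → A . B C], [B → . ; n f], [B → . A C f], [B → . n F], [F → ; A . y] }  — shift
  I4: { [A → e .] }  — reduce
  I5: { [B → ; . n f] }  — shift
  I6: { [A → . A B C], [A → . e], [A → A . B C], [B → . ; n f], [B → . A C f], [B → . n F], [B → A . C f], [C → . n f F] }  — shift
  I7: { [A → A B . C], [C → . n f F] }  — shift
  I8: { [B → n . F], [F → . ; A y] }  — shift
  I9: { [F → ; A y .] }  — reduce
  I10: { [B → n F .] }  — reduce
  I11: { [A → A B C .] }  — reduce
  I12: { [C → n . f F] }  — shift
  I13: { [C → n f . F], [F → . ; A y] }  — shift
  I14: { [C → n f F .] }  — reduce
  I15: { [B → A C . f] }  — shift
  I16: { [B → n . F], [C → n . f F], [F → . ; A y] }  — shift
  I17: { [B → A C f .] }  — reduce
  I18: { [B → ; n . f] }  — shift
  I19: { [B → ; n f .] }  — reduce

Every state is either a pure shift/goto state or contains exactly one complete item and nothing to shift — no conflicts. The grammar is LR(0).

Answer: Yes, the grammar is LR(0)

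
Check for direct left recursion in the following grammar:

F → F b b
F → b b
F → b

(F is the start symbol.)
Direct left recursion occurs when N → N α for some non-terminal N (the right-hand side begins with the left-hand side itself).

F → F b b: LEFT RECURSIVE (starts with F)
F → b b: starts with b
F → b: starts with b

The grammar has direct left recursion on: F.

Answer: Yes, F is left-recursive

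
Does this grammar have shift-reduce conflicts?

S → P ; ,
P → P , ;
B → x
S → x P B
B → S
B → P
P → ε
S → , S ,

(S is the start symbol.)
Augment with S' → S and build the canonical LR(0) collection (I0 = CLOSURE({[S' → . S]}), then GOTO on every symbol after a dot until no new states appear). It has 17 states:
  I0: { [P → . P , ;], [P → .], [S → . , S ,], [S → . P ; ,], [S → . x P B], [S' → . S] }  — shift, reduce
  I1: { [P → . P , ;], [P → .], [S → , . S ,], [S → . , S ,], [S → . P ; ,], [S → . x P B] }  — shift, reduce
  I2: { [P → P . , ;], [S → P . ; ,] }  — shift
  I3: { [S' → S .] }  — accept
  I4: { [P → . P , ;], [P → .], [S → x . P B] }  — reduce
  I5: { [B → . P], [B → . S], [B → . x], [P → . P , ;], [P → .], [P → P . , ;], [S → . , S ,], [S → . P ; ,], [S → . x P B], [S → x P . B] }  — shift, reduce
  I6: { [P → . P , ;], [P → .], [P → P , . ;], [S → , . S ,], [S → . , S ,], [S → . P ; ,], [S → . x P B] }  — shift, reduce
  I7: { [S → x P B .] }  — reduce
  I8: { [B → P .], [P → P . , ;], [S → P . ; ,] }  — shift, reduce
  I9: { [B → S .] }  — reduce
  I10: { [B → x .], [P → . P , ;], [P → .], [S → x . P B] }  — 2 reduces
  I11: { [P → P , . ;] }  — shift
  I12: { [S → P ; . ,] }  — shift
  I13: { [S → P ; , .] }  — reduce
  I14: { [P → P , ; .] }  — reduce
  I15: { [S → , S . ,] }  — shift
  I16: { [S → , S , .] }  — reduce

I0 contains reduce item [P → .] and shift items [S → . , S ,], [S → . x P B] — shift-reduce conflict.
I1 contains reduce item [P → .] and shift items [S → . , S ,], [S → . x P B] — shift-reduce conflict.
I5 contains reduce item [P → .] and shift items [B → . x], [P → P . , ;], [S → . , S ,], [S → . x P B] — shift-reduce conflict.
I6 contains reduce item [P → .] and shift items [P → P , . ;], [S → . , S ,], [S → . x P B] — shift-reduce conflict.
I8 contains reduce item [B → P .] and shift items [P → P . , ;], [S → P . ; ,] — shift-reduce conflict.

Answer: Yes — I0: [P → .] vs [S → . , S ,]; I1: [P → .] vs [S → . , S ,]; I5: [P → .] vs [B → . x]; I6: [P → .] vs [P → P , . ;]; I8: [B → P .] vs [P → P . , ;]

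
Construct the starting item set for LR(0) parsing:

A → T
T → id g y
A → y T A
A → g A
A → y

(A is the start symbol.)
{ [A → . T], [A → . g A], [A → . y T A], [A → . y], [A' → . A], [T → . id g y] }

First, augment the grammar with A' → A
I₀ = CLOSURE({ [A' → . A] }):
  [A' → . A] has the dot before A: add [A → . T], [A → . y T A], [A → . g A], [A → . y]
  [A → . T] has the dot before T: add [T → . id g y]
No further items can be added.

I₀ = { [A → . T], [A → . g A], [A → . y T A], [A → . y], [A' → . A], [T → . id g y] }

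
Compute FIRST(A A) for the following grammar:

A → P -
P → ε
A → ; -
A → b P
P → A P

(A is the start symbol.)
{ '-', ';', 'b' }

FIRST sets of the non-terminals involved (from the grammar, by fixed-point iteration):
  FIRST(A) = { '-', ';', 'b' }

To compute FIRST(A A), process the symbols left to right:
Symbol A is a non-terminal. Add FIRST(A) \ {ε} = { '-', ';', 'b' }
A is not nullable (ε ∉ FIRST(A)), so stop here.
FIRST(A A) = { '-', ';', 'b' }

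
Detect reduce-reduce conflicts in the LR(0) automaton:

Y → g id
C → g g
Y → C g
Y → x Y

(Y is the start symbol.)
A reduce-reduce conflict occurs when an LR(0) state has two complete items [A → α .] and [B → β .] — both call for a reduction, and with no lookahead the parser cannot choose between them.

Augment with Y' → Y and build the canonical LR(0) collection (I0 = CLOSURE({[Y' → . Y]}), then GOTO on every symbol after a dot until no new states appear). It has 9 states:
  I0: { [C → . g g], [Y → . C g], [Y → . g id], [Y → . x Y], [Y' → . Y] }  — shift
  I1: { [Y → C . g] }  — shift
  I2: { [Y' → Y .] }  — accept
  I3: { [C → g . g], [Y → g . id] }  — shift
  I4: { [C → . g g], [Y → . C g], [Y → . g id], [Y → . x Y], [Y → x . Y] }  — shift
  I5: { [Y → x Y .] }  — reduce
  I6: { [C → g g .] }  — reduce
  I7: { [Y → g id .] }  — reduce
  I8: { [Y → C g .] }  — reduce

No state contains more than one complete item.

Answer: No reduce-reduce conflicts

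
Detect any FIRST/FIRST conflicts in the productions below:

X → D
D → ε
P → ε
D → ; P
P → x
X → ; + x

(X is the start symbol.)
A FIRST/FIRST conflict occurs when two productions N → α and N → β for the same non-terminal have FIRST(α) ∩ FIRST(β) ≠ ∅ (with ε ∈ FIRST of a nullable right-hand side, so two nullable alternatives also conflict).

FIRST sets of the non-terminals at (or reachable through a nullable prefix from) the front of some alternative:
  FIRST(D) = { ';', ε }

Productions for X:
  X → D: FIRST = { ';', ε }
  X → ; + x: FIRST = { ';' }
Productions for D:
  D → ε: FIRST = { ε }
  D → ; P: FIRST = { ';' }
Productions for P:
  P → ε: FIRST = { ε }
  P → x: FIRST = { 'x' }

Conflict for X: X → D and X → ; + x
  Overlap: { ';' }

Answer: Yes. X → D / X → ';' '+' x on { ';' }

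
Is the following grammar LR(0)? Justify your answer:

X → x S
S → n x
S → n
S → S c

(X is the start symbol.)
No. Shift-reduce conflict between [X → x S .] and [S → S . c]

A grammar is LR(0) if no state in the canonical LR(0) collection has:
  - both a shift item (dot before a terminal) and a complete item (shift-reduce conflict), or
  - two or more complete items (reduce-reduce conflict; the accept item [X' → X .] counts as a complete item here).

Augment with X' → X and build the canonical LR(0) collection (I0 = CLOSURE({[X' → . X]}), then GOTO on every symbol after a dot until no new states appear). It has 7 states:
  I0: { [X → . x S], [X' → . X] }  — shift
  I1: { [X' → X .] }  — accept
  I2: { [S → . S c], [S → . n x], [S → . n], [X → x . S] }  — shift
  I3: { [S → S . c], [X → x S .] }  — shift, reduce
  I4: { [S → n . x], [S → n .] }  — shift, reduce
  I5: { [S → n x .] }  — reduce
  I6: { [S → S c .] }  — reduce

Conflict in state I3:
  Shift-reduce conflict between [X → x S .] and [S → S . c]
So the grammar is NOT LR(0).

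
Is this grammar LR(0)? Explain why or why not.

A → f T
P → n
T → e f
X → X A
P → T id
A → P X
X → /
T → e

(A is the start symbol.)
A grammar is LR(0) if no state in the canonical LR(0) collection has:
  - both a shift item (dot before a terminal) and a complete item (shift-reduce conflict), or
  - two or more complete items (reduce-reduce conflict; the accept item [A' → A .] counts as a complete item here).

Augment with A' → A and build the canonical LR(0) collection (I0 = CLOSURE({[A' → . A]}), then GOTO on every symbol after a dot until no new states appear). It has 13 states:
  I0: { [A → . P X], [A → . f T], [A' → . A], [P → . T id], [P → . n], [T → . e f], [T → . e] }  — shift
  I1: { [A' → A .] }  — accept
  I2: { [A → P . X], [X → . /], [X → . X A] }  — shift
  I3: { [P → T . id] }  — shift
  I4: { [T → e . f], [T → e .] }  — shift, reduce
  I5: { [A → f . T], [T → . e f], [T → . e] }  — shift
  I6: { [P → n .] }  — reduce
  I7: { [A → f T .] }  — reduce
  I8: { [T → e f .] }  — reduce
  I9: { [P → T id .] }  — reduce
  I10: { [X → / .] }  — reduce
  I11: { [A → . P X], [A → . f T], [A → P X .], [P → . T id], [P → . n], [T → . e f], [T → . e], [X → X . A] }  — shift, reduce
  I12: { [X → X A .] }  — reduce

Conflict in state I4:
  Shift-reduce conflict between [T → e .] and [T → e . f]
So the grammar is NOT LR(0).

Answer: No. Shift-reduce conflict between [T → e .] and [T → e . f]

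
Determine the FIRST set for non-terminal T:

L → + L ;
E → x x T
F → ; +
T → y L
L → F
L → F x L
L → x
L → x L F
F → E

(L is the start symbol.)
{ 'y' }

From T → y L:
  - y is a terminal: add 'y' and stop

Collecting: FIRST(T) = { 'y' }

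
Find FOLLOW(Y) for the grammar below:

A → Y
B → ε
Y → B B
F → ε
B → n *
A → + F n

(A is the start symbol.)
To compute FOLLOW(Y), find every occurrence of Y on a right-hand side N → α Y β: add FIRST(β) \ {ε}, and if β is empty or nullable also add FOLLOW(N). Iterate to a fixed point.

In A → Y: Y is at the end, add FOLLOW(A)

The FOLLOW sets referred to above (computed the same way, to a fixed point):
  FOLLOW(A) = { $ }

Taking the union: FOLLOW(Y) = { $ }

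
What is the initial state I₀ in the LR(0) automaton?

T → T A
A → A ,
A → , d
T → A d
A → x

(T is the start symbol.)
{ [A → . , d], [A → . A ,], [A → . x], [T → . A d], [T → . T A], [T' → . T] }

First, augment the grammar with T' → T
I₀ = CLOSURE({ [T' → . T] }):
  [T' → . T] has the dot before T: add [T → . T A], [T → . A d]
  [T → . A d] has the dot before A: add [A → . A ,], [A → . , d], [A → . x]
No further items can be added.

I₀ = { [A → . , d], [A → . A ,], [A → . x], [T → . A d], [T → . T A], [T' → . T] }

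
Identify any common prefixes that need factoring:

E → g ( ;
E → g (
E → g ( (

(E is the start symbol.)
Left-factoring is needed when two productions for the same non-terminal
share a common prefix on the right-hand side.

Productions for E:
  E → g ( ;
  E → g (
  E → g ( (

Found common prefix 'g (' in productions for E

Answer: Yes, E has productions with common prefix 'g ('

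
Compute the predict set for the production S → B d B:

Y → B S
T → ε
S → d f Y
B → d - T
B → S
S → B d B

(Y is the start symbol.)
{ 'd' }

PREDICT(S → B d B) = (FIRST(RHS) \ {ε}) ∪ (FOLLOW(S) if ε ∈ FIRST(RHS), i.e. RHS ⇒* ε)
FIRST(B) = { 'd' }
FIRST(B d B) = { 'd' }
ε ∉ FIRST(B d B), so FOLLOW(S) is not added.
PREDICT(S → B d B) = { 'd' }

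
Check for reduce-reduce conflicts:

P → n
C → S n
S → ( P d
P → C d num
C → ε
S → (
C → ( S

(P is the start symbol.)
Yes — I1: [C → .] vs [S → ( .]

A reduce-reduce conflict occurs when an LR(0) state has two complete items [A → α .] and [B → β .] — both call for a reduction, and with no lookahead the parser cannot choose between them.

Augment with P' → P and build the canonical LR(0) collection (I0 = CLOSURE({[P' → . P]}), then GOTO on every symbol after a dot until no new states appear). It has 12 states:
  I0: { [C → . ( S], [C → . S n], [C → .], [P → . C d num], [P → . n], [P' → . P], [S → . ( P d], [S → . (] }  — shift, reduce
  I1: { [C → ( . S], [C → . ( S], [C → . S n], [C → .], [P → . C d num], [P → . n], [S → ( . P d], [S → ( .], [S → . ( P d], [S → . (] }  — shift, 2 reduces
  I2: { [P → C . d num] }  — shift
  I3: { [P' → P .] }  — accept
  I4: { [C → S . n] }  — shift
  I5: { [P → n .] }  — reduce
  I6: { [C → S n .] }  — reduce
  I7: { [P → C d . num] }  — shift
  I8: { [P → C d num .] }  — reduce
  I9: { [S → ( P . d] }  — shift
  I10: { [C → ( S .], [C → S . n] }  — shift, reduce
  I11: { [S → ( P d .] }  — reduce

I1 contains complete items [C → .], [S → ( .] — reduce-reduce conflict.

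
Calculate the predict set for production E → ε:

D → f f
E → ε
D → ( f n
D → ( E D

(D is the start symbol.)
{ '(', 'f' }

PREDICT(E → ε) = (FIRST(RHS) \ {ε}) ∪ (FOLLOW(E) if ε ∈ FIRST(RHS), i.e. RHS ⇒* ε)
The right-hand side is ε (FIRST(ε) = { ε }), so the predict set is FOLLOW(E) = { '(', 'f' }
PREDICT(E → ε) = { '(', 'f' }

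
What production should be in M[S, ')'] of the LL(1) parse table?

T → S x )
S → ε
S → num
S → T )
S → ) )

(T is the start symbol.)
S → T ), S → ) )

To find M[S, ')'], we find productions for S where ')' is in the predict set (PREDICT(N → α) = (FIRST(α) \ {ε}) ∪ (FOLLOW(N) if α ⇒* ε)).

Relevant sets:
  FIRST(T) = { ')', 'num', 'x' }
  FOLLOW(S) = { 'x' }

S → ε: PREDICT = { 'x' }
S → num: PREDICT = { 'num' }
S → T ): PREDICT = { ')', 'num', 'x' }
  ')' is in predict set, so this production goes in M[S, ')']
S → ) ): PREDICT = { ')' }
  ')' is in predict set, so this production goes in M[S, ')']

M[S, ')'] = S → T ), S → ) )  (a multiply-defined cell — the grammar is not LL(1))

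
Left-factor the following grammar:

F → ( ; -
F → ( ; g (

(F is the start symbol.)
F → ( ; F'
F' → -
F' → g (

Left-factoring transforms A → αβ₁ | αβ₂ into A → αA' and A' → β₁ | β₂
(α is the longest common prefix among the alternatives). Repeat until
no nonterminal has two alternatives with a common prefix.

Round 1: F has alternatives sharing prefix '( ;'. Introduce F': F → ( ; F'
  Add: F' → -
  Add: F' → g (

No remaining common prefixes — done.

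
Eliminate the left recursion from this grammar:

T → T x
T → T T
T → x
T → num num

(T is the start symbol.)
T → x T'
T → num num T'
T' → x T'
T' → T T'
T' → ε

T is directly left-recursive. The standard transformation for
  A → A α₁ | ... | A α_m | β₁ | ... | β_n
is
  A  → β₁ A' | ... | β_n A'
  A' → α₁ A' | ... | α_m A' | ε

T → x becomes T → x T'
T → num num becomes T → num num T'
T → T x becomes T' → x T'
T → T T becomes T' → T T'
Add T' → ε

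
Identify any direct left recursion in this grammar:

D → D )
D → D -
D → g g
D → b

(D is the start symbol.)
Direct left recursion occurs when N → N α for some non-terminal N (the right-hand side begins with the left-hand side itself).

D → D ): LEFT RECURSIVE (starts with D)
D → D -: LEFT RECURSIVE (starts with D)
D → g g: starts with g
D → b: starts with b

The grammar has direct left recursion on: D.

Answer: Yes, D is left-recursive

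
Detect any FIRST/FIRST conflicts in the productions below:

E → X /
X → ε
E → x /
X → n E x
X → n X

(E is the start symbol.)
Yes. X → n E x / X → n X on { 'n' }

FIRST sets of the non-terminals at (or reachable through a nullable prefix from) the front of some alternative:
  FIRST(X) = { 'n', ε }

Productions for E:
  E → X /: FIRST = { '/', 'n' }
  E → x /: FIRST = { 'x' }
Productions for X:
  X → ε: FIRST = { ε }
  X → n E x: FIRST = { 'n' }
  X → n X: FIRST = { 'n' }

Conflict for X: X → n E x and X → n X
  Overlap: { 'n' }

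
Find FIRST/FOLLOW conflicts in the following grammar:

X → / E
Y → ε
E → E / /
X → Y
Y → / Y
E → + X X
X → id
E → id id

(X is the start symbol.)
A FIRST/FOLLOW conflict occurs when a non-terminal N has a nullable alternative N → β (β ⇒* ε) and another alternative N → α with FIRST(α) ∩ FOLLOW(N) ≠ ∅: on such a lookahead the parser cannot decide between expanding α and letting N vanish via β.

Nullable non-terminals: X, Y.
FIRST sets used below: FIRST(Y) = { '/', ε }

X: nullable alternative(s) X → Y; FOLLOW(X) = { $, '/', 'id' }
  X → / E: FIRST \ {ε} = { '/' } — overlaps FOLLOW(X) on { '/' }: CONFLICT
  X → Y: FIRST \ {ε} = { '/' } — this is the only nullable alternative, skip
  X → id: FIRST \ {ε} = { 'id' } — overlaps FOLLOW(X) on { 'id' }: CONFLICT

Y: nullable alternative(s) Y → ε; FOLLOW(Y) = { $, '/', 'id' }
  Y → ε: FIRST \ {ε} = { } — this is the only nullable alternative, skip
  Y → / Y: FIRST \ {ε} = { '/' } — overlaps FOLLOW(Y) on { '/' }: CONFLICT

E has no nullable alternative, so no FIRST/FOLLOW check is needed there.

So the grammar has 3 FIRST/FOLLOW conflicts (marked CONFLICT above).

Answer: Yes. X → '/' E with FOLLOW(X) on { '/' }; X → id with FOLLOW(X) on { 'id' }; Y → '/' Y with FOLLOW(Y) on { '/' }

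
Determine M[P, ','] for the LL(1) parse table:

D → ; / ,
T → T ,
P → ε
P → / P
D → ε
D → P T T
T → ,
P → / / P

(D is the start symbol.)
P → ε

To find M[P, ','], we find productions for P where ',' is in the predict set (PREDICT(N → α) = (FIRST(α) \ {ε}) ∪ (FOLLOW(N) if α ⇒* ε)).

Relevant sets:
  FOLLOW(P) = { ',' }

P → ε: PREDICT = { ',' }
  ',' is in predict set, so this production goes in M[P, ',']
P → / P: PREDICT = { '/' }
P → / / P: PREDICT = { '/' }

M[P, ','] = P → ε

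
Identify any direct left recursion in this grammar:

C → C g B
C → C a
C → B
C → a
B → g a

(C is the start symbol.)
C → C g B: LEFT RECURSIVE (starts with C)
C → C a: LEFT RECURSIVE (starts with C)
C → B: starts with B
C → a: starts with a
B → g a: starts with g

The grammar has direct left recursion on: C.

Answer: Yes, C is left-recursive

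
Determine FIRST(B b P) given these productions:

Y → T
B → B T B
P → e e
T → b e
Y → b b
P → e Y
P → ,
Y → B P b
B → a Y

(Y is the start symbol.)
{ 'a' }

FIRST sets of the non-terminals involved (from the grammar, by fixed-point iteration):
  FIRST(B) = { 'a' }

To compute FIRST(B b P), process the symbols left to right:
Symbol B is a non-terminal. Add FIRST(B) \ {ε} = { 'a' }
B is not nullable (ε ∉ FIRST(B)), so stop here.
FIRST(B b P) = { 'a' }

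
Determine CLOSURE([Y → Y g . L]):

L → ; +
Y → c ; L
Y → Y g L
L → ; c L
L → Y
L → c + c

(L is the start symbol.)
To compute CLOSURE, for each item [A → α.Bβ] where B is a non-terminal, add [B → .γ] for all productions B → γ; repeat for the newly added items until nothing changes.

Start with: [Y → Y g . L]
  [Y → Y g . L] has the dot before L: add [L → . ; +], [L → . ; c L], [L → . Y], [L → . c + c]
  [L → . Y] has the dot before Y: add [Y → . c ; L], [Y → . Y g L]
No further items can be added.

CLOSURE = { [L → . ; +], [L → . ; c L], [L → . Y], [L → . c + c], [Y → . Y g L], [Y → . c ; L], [Y → Y g . L] }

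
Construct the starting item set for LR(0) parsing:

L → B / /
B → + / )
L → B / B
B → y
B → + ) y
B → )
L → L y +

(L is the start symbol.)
First, augment the grammar with L' → L
I₀ = CLOSURE({ [L' → . L] }):
  [L' → . L] has the dot before L: add [L → . B / /], [L → . B / B], [L → . L y +]
  [L → . B / /] has the dot before B: add [B → . + / )], [B → . y], [B → . + ) y], [B → . )]
No further items can be added.

I₀ = { [B → . )], [B → . + ) y], [B → . + / )], [B → . y], [L → . B / /], [L → . B / B], [L → . L y +], [L' → . L] }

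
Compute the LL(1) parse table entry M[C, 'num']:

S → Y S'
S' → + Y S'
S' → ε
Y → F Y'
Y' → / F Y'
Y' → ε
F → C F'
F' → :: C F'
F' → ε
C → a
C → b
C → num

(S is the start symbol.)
To find M[C, 'num'], we find productions for C where 'num' is in the predict set (PREDICT(N → α) = (FIRST(α) \ {ε}) ∪ (FOLLOW(N) if α ⇒* ε)).

C → a: PREDICT = { 'a' }
C → b: PREDICT = { 'b' }
C → num: PREDICT = { 'num' }
  'num' is in predict set, so this production goes in M[C, 'num']

M[C, 'num'] = C → num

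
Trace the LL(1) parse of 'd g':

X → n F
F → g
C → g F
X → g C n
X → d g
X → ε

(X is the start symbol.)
LL(1) parsing maintains a stack (initially the start symbol over $) and the input. At each step: if the stack top is a terminal, match it against the current input token; if it is a non-terminal N, replace it with the RHS of M[N, lookahead] (the unique production whose predict set contains the lookahead).

Stack is shown with the top on the left.

Stack  Input  Action
--------------------
X $    d g $  output X → d g
d g $  d g $  match 'd'
g $    g $    match 'g'
$      $      accept

The string is accepted.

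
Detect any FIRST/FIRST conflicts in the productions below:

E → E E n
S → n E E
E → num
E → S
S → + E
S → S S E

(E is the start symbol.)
FIRST sets of the non-terminals at (or reachable through a nullable prefix from) the front of some alternative:
  FIRST(E) = { '+', 'n', 'num' }
  FIRST(S) = { '+', 'n' }

Productions for E:
  E → E E n: FIRST = { '+', 'n', 'num' }
  E → num: FIRST = { 'num' }
  E → S: FIRST = { '+', 'n' }
Productions for S:
  S → n E E: FIRST = { 'n' }
  S → + E: FIRST = { '+' }
  S → S S E: FIRST = { '+', 'n' }

Conflict for E: E → E E n and E → num
  Overlap: { 'num' }
Conflict for E: E → E E n and E → S
  Overlap: { '+', 'n' }
Conflict for S: S → n E E and S → S S E
  Overlap: { 'n' }
Conflict for S: S → + E and S → S S E
  Overlap: { '+' }

Answer: Yes. E → E E n / E → num on { 'num' }; E → E E n / E → S on { '+', 'n' }; S → n E E / S → S S E on { 'n' }; S → '+' E / S → S S E on { '+' }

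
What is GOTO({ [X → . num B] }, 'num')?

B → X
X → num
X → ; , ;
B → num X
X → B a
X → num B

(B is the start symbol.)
GOTO(I, 'num') = CLOSURE({ [A → αX.β] : [A → α.Xβ] ∈ I, X = 'num' })

Items with dot before 'num', with the dot advanced:
  [X → . num B] → [X → num . B]
Closure of the advanced items:
  [X → num . B] has the dot before B: add [B → . X], [B → . num X]
  [B → . X] has the dot before X: add [X → . num], [X → . ; , ;], [X → . B a], [X → . num B]

GOTO = { [B → . X], [B → . num X], [X → . ; , ;], [X → . B a], [X → . num B], [X → . num], [X → num . B] }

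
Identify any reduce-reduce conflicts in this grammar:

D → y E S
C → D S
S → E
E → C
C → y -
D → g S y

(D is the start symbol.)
Augment with D' → D and build the canonical LR(0) collection (I0 = CLOSURE({[D' → . D]}), then GOTO on every symbol after a dot until no new states appear). It has 14 states:
  I0: { [D → . g S y], [D → . y E S], [D' → . D] }  — shift
  I1: { [D' → D .] }  — accept
  I2: { [C → . D S], [C → . y -], [D → . g S y], [D → . y E S], [D → g . S y], [E → . C], [S → . E] }  — shift
  I3: { [C → . D S], [C → . y -], [D → . g S y], [D → . y E S], [D → y . E S], [E → . C] }  — shift
  I4: { [E → C .] }  — reduce
  I5: { [C → . D S], [C → . y -], [C → D . S], [D → . g S y], [D → . y E S], [E → . C], [S → . E] }  — shift
  I6: { [C → . D S], [C → . y -], [D → . g S y], [D → . y E S], [D → y E . S], [E → . C], [S → . E] }  — shift
  I7: { [C → . D S], [C → . y -], [C → y . -], [D → . g S y], [D → . y E S], [D → y . E S], [E → . C] }  — shift
  I8: { [C → y - .] }  — reduce
  I9: { [S → E .] }  — reduce
  I10: { [D → y E S .] }  — reduce
  I11: { [C → D S .] }  — reduce
  I12: { [D → g S . y] }  — shift
  I13: { [D → g S y .] }  — reduce

No state contains more than one complete item.

Answer: No reduce-reduce conflicts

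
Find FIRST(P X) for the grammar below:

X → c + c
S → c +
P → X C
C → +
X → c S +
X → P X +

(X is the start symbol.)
FIRST sets of the non-terminals involved (from the grammar, by fixed-point iteration):
  FIRST(P) = { 'c' }

To compute FIRST(P X), process the symbols left to right:
Symbol P is a non-terminal. Add FIRST(P) \ {ε} = { 'c' }
P is not nullable (ε ∉ FIRST(P)), so stop here.
FIRST(P X) = { 'c' }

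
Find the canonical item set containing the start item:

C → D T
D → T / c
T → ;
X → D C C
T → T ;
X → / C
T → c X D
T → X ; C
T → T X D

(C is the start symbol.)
First, augment the grammar with C' → C
I₀ = CLOSURE({ [C' → . C] }):
  [C' → . C] has the dot before C: add [C → . D T]
  [C → . D T] has the dot before D: add [D → . T / c]
  [D → . T / c] has the dot before T: add [T → . ;], [T → . T ;], [T → . c X D], [T → . X ; C], [T → . T X D]
  [T → . X ; C] has the dot before X: add [X → . D C C], [X → . / C]
No further items can be added.

I₀ = { [C → . D T], [C' → . C], [D → . T / c], [T → . ;], [T → . T ;], [T → . T X D], [T → . X ; C], [T → . c X D], [X → . / C], [X → . D C C] }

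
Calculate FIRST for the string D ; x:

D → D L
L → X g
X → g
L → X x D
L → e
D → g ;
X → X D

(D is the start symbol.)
{ 'g' }

FIRST sets of the non-terminals involved (from the grammar, by fixed-point iteration):
  FIRST(D) = { 'g' }

To compute FIRST(D ; x), process the symbols left to right:
Symbol D is a non-terminal. Add FIRST(D) \ {ε} = { 'g' }
D is not nullable (ε ∉ FIRST(D)), so stop here.
FIRST(D ; x) = { 'g' }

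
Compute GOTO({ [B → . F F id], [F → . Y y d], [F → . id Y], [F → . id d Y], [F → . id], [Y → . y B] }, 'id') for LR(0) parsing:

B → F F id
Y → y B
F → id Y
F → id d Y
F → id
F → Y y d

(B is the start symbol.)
{ [F → id . Y], [F → id . d Y], [F → id .], [Y → . y B] }

GOTO(I, 'id') = CLOSURE({ [A → αX.β] : [A → α.Xβ] ∈ I, X = 'id' })

Items with dot before 'id', with the dot advanced:
  [F → . id] → [F → id .]
  [F → . id Y] → [F → id . Y]
  [F → . id d Y] → [F → id . d Y]
Closure of the advanced items:
  [F → id . Y] has the dot before Y: add [Y → . y B]

GOTO = { [F → id . Y], [F → id . d Y], [F → id .], [Y → . y B] }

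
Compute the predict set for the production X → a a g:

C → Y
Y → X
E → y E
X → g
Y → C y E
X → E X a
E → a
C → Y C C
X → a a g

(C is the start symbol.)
PREDICT(X → a a g) = (FIRST(RHS) \ {ε}) ∪ (FOLLOW(X) if ε ∈ FIRST(RHS), i.e. RHS ⇒* ε)
FIRST(a a g) = { 'a' }
ε ∉ FIRST(a a g), so FOLLOW(X) is not added.
PREDICT(X → a a g) = { 'a' }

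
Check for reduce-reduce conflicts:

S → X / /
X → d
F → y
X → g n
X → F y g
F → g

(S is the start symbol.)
No reduce-reduce conflicts

A reduce-reduce conflict occurs when an LR(0) state has two complete items [A → α .] and [B → β .] — both call for a reduction, and with no lookahead the parser cannot choose between them.

Augment with S' → S and build the canonical LR(0) collection (I0 = CLOSURE({[S' → . S]}), then GOTO on every symbol after a dot until no new states appear). It has 12 states:
  I0: { [F → . g], [F → . y], [S → . X / /], [S' → . S], [X → . F y g], [X → . d], [X → . g n] }  — shift
  I1: { [X → F . y g] }  — shift
  I2: { [S' → S .] }  — accept
  I3: { [S → X . / /] }  — shift
  I4: { [X → d .] }  — reduce
  I5: { [F → g .], [X → g . n] }  — shift, reduce
  I6: { [F → y .] }  — reduce
  I7: { [X → g n .] }  — reduce
  I8: { [S → X / . /] }  — shift
  I9: { [S → X / / .] }  — reduce
  I10: { [X → F y . g] }  — shift
  I11: { [X → F y g .] }  — reduce

No state contains more than one complete item.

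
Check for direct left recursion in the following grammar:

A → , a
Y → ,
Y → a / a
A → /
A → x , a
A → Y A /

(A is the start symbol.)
Direct left recursion occurs when N → N α for some non-terminal N (the right-hand side begins with the left-hand side itself).

A → , a: starts with ','
Y → ,: starts with ','
Y → a / a: starts with a
A → /: starts with '/'
A → x , a: starts with x
A → Y A /: starts with Y

No direct left recursion found.

Answer: No direct left recursion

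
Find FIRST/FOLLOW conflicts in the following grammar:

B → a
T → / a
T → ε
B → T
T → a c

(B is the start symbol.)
A FIRST/FOLLOW conflict occurs when a non-terminal N has a nullable alternative N → β (β ⇒* ε) and another alternative N → α with FIRST(α) ∩ FOLLOW(N) ≠ ∅: on such a lookahead the parser cannot decide between expanding α and letting N vanish via β.

Nullable non-terminals: B, T.
FIRST sets used below: FIRST(T) = { '/', 'a', ε }

B: nullable alternative(s) B → T; FOLLOW(B) = { $ }
  B → a: FIRST \ {ε} = { 'a' } — disjoint from FOLLOW(B)
  B → T: FIRST \ {ε} = { '/', 'a' } — this is the only nullable alternative, skip

T: nullable alternative(s) T → ε; FOLLOW(T) = { $ }
  T → / a: FIRST \ {ε} = { '/' } — disjoint from FOLLOW(T)
  T → ε: FIRST \ {ε} = { } — this is the only nullable alternative, skip
  T → a c: FIRST \ {ε} = { 'a' } — disjoint from FOLLOW(T)

No FIRST/FOLLOW conflicts found.

Answer: No FIRST/FOLLOW conflicts.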